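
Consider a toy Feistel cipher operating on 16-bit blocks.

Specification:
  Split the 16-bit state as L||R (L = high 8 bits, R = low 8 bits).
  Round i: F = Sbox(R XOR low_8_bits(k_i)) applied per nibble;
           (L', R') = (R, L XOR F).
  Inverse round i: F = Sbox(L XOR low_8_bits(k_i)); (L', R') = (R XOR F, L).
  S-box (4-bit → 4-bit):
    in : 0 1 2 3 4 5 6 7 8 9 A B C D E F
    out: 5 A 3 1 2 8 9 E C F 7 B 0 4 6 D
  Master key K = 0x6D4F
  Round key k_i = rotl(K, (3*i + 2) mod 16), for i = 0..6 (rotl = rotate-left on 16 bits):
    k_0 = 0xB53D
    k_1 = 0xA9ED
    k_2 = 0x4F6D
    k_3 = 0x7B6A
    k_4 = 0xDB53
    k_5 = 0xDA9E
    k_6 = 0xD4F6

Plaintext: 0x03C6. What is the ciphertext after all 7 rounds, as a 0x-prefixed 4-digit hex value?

0x3127

s_0 = plaintext = 0x03C6
s_1 = Round(s_0, k_0) = 0xC6D8
s_2 = Round(s_1, k_1) = 0xD8DE
s_3 = Round(s_2, k_2) = 0xDE69
s_4 = Round(s_3, k_3) = 0x698F
s_5 = Round(s_4, k_4) = 0x8F29
s_6 = Round(s_5, k_5) = 0x2931
s_7 = Round(s_6, k_6) = 0x3127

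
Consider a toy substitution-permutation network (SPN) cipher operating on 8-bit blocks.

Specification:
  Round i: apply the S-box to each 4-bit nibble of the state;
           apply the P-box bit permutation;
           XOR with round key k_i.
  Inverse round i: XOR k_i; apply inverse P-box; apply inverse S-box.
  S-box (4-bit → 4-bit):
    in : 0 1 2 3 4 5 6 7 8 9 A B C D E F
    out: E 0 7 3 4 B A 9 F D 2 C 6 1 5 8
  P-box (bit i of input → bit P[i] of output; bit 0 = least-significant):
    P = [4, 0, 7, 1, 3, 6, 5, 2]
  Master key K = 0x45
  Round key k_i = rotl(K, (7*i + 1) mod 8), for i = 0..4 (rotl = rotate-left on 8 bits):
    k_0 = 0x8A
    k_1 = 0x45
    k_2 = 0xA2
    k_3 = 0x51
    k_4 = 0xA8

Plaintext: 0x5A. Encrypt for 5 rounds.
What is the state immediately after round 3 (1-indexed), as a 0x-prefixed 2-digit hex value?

s_0 = plaintext = 0x5A
s_1 = Round(s_0, k_0) = 0xC7
s_2 = Round(s_1, k_1) = 0x37
s_3 = Round(s_2, k_2) = 0xF8
s_4 = Round(s_3, k_3) = 0xC6
s_5 = Round(s_4, k_4) = 0xCB

0xF8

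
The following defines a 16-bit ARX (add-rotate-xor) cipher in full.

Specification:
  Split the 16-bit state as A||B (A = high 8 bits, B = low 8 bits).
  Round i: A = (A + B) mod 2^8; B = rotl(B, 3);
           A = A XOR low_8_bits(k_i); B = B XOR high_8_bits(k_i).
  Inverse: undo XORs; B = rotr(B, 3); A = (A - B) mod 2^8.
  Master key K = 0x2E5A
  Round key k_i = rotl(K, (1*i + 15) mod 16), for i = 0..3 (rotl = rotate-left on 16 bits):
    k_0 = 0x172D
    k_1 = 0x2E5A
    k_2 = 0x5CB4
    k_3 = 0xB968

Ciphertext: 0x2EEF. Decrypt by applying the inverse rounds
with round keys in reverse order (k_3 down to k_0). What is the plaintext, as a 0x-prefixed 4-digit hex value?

s_0 = ciphertext = 0x2EEF
s_1 = InvRound(s_0, k_3) = 0x7CCA
s_2 = InvRound(s_1, k_2) = 0xF6D2
s_3 = InvRound(s_2, k_1) = 0x0D9F
s_4 = InvRound(s_3, k_0) = 0x0F11

0x0F11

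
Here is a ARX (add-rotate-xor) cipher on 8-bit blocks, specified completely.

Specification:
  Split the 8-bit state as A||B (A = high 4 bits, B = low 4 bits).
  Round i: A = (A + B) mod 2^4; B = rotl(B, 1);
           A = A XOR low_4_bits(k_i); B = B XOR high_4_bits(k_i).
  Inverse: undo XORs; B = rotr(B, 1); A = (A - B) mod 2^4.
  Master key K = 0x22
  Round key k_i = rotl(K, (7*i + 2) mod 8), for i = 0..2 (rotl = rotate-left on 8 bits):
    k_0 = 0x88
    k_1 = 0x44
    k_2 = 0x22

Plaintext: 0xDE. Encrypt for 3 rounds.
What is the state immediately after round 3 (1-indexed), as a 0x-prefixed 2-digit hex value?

s_0 = plaintext = 0xDE
s_1 = Round(s_0, k_0) = 0x35
s_2 = Round(s_1, k_1) = 0xCE
s_3 = Round(s_2, k_2) = 0x8F

0x8F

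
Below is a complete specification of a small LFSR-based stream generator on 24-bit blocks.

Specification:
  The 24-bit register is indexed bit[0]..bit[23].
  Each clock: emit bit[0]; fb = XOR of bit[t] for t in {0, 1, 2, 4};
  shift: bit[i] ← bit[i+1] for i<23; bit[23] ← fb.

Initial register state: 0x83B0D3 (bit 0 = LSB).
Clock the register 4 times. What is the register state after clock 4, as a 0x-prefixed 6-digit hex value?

reg_0 = 0x83B0D3
clock 1: out=1, reg = 0xC1D869
clock 2: out=1, reg = 0xE0EC34
clock 3: out=0, reg = 0x70761A
clock 4: out=0, reg = 0x383B0D

0x383B0D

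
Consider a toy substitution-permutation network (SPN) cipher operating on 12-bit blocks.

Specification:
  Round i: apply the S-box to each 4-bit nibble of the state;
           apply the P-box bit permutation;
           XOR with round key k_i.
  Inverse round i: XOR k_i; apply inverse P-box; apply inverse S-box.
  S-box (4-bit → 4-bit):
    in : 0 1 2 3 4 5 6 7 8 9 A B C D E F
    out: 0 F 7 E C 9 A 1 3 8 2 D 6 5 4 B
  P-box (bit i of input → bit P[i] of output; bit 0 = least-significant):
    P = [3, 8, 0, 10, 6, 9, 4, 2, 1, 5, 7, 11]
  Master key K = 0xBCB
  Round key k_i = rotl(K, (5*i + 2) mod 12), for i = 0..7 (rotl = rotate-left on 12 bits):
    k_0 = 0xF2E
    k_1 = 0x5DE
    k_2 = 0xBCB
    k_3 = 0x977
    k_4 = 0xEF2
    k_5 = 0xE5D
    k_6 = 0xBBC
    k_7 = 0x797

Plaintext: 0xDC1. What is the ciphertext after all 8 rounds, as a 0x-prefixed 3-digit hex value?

s_0 = plaintext = 0xDC1
s_1 = Round(s_0, k_0) = 0x8B5
s_2 = Round(s_1, k_1) = 0x1A0
s_3 = Round(s_2, k_2) = 0x169
s_4 = Round(s_3, k_3) = 0x7D1
s_5 = Round(s_4, k_4) = 0xBA9
s_6 = Round(s_5, k_5) = 0x0DF
s_7 = Round(s_6, k_6) = 0xEE4
s_8 = Round(s_7, k_7) = 0x306

0x306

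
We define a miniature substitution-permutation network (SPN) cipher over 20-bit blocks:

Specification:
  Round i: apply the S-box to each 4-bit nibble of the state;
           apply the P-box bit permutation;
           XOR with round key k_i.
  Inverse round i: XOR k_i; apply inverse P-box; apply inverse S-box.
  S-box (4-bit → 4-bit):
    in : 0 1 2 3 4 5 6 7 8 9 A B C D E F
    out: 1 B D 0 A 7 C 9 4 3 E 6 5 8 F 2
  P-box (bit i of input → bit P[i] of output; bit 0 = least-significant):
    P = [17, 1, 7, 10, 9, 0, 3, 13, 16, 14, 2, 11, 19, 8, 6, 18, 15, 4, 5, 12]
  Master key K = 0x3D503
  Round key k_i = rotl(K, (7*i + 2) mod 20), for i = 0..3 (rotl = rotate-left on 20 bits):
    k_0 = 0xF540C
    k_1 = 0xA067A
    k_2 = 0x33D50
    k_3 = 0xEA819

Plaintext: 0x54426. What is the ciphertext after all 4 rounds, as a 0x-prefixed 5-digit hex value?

s_0 = plaintext = 0x54426
s_1 = Round(s_0, k_0) = 0xBBBB4
s_2 = Round(s_1, k_1) = 0xA4305
s_3 = Round(s_2, k_2) = 0x52EE2
s_4 = Round(s_3, k_3) = 0x146E4

0x146E4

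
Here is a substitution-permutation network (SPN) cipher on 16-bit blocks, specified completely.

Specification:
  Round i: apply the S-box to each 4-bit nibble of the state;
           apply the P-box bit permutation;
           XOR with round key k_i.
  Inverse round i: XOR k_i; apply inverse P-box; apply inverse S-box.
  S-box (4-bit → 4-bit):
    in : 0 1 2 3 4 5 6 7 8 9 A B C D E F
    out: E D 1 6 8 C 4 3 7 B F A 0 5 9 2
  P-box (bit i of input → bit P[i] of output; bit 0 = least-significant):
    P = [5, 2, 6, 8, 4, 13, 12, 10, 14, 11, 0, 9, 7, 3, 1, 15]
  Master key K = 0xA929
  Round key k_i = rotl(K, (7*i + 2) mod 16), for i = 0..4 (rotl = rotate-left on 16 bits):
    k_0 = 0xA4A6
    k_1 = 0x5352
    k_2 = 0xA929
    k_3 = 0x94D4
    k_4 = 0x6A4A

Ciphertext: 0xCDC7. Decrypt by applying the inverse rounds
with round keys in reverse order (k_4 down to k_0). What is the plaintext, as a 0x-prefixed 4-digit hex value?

s_0 = ciphertext = 0xCDC7
s_1 = InvRound(s_0, k_4) = 0x95BB
s_2 = InvRound(s_1, k_3) = 0x36CA
s_3 = InvRound(s_2, k_2) = 0x1051
s_4 = InvRound(s_3, k_1) = 0x61C4
s_5 = InvRound(s_4, k_0) = 0x5241

0x5241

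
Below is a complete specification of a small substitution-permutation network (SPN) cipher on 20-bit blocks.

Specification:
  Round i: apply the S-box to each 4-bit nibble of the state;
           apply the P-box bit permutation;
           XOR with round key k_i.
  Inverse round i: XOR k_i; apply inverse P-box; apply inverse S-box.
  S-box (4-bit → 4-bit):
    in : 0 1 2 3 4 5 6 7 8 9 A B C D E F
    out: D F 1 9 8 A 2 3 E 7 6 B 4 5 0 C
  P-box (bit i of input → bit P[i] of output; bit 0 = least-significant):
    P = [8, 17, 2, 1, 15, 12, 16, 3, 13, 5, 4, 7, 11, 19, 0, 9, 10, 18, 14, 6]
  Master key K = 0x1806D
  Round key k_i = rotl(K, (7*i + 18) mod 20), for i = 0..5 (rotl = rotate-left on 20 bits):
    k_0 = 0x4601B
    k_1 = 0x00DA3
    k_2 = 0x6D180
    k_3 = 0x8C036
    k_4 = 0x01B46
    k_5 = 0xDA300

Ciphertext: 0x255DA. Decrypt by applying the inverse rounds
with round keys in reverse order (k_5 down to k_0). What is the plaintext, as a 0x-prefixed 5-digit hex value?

0x3D502

s_0 = ciphertext = 0x255DA
s_1 = InvRound(s_0, k_5) = 0x15015
s_2 = InvRound(s_1, k_4) = 0xF0CC3
s_3 = InvRound(s_2, k_3) = 0x1D8DA
s_4 = InvRound(s_3, k_2) = 0x52CFB
s_5 = InvRound(s_4, k_1) = 0x5EDF2
s_6 = InvRound(s_5, k_0) = 0x3D502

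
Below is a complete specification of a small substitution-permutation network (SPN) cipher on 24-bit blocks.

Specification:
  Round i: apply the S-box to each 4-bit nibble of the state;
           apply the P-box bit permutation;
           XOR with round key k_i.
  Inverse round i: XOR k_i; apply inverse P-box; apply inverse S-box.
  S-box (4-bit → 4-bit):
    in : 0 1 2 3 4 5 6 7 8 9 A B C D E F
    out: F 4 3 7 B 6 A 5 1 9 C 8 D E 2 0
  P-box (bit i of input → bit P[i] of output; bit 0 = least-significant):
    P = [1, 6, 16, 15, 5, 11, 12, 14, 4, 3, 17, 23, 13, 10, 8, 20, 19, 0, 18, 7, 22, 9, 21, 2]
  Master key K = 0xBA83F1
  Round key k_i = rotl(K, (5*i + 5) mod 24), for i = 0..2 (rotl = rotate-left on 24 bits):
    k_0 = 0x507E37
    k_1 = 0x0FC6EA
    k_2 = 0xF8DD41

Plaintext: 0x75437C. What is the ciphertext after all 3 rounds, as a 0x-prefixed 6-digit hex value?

s_0 = plaintext = 0x75437C
s_1 = Round(s_0, k_0) = 0x27CA0C
s_2 = Round(s_1, k_1) = 0xD03DC8
s_3 = Round(s_2, k_2) = 0x56AAEE

0x56AAEE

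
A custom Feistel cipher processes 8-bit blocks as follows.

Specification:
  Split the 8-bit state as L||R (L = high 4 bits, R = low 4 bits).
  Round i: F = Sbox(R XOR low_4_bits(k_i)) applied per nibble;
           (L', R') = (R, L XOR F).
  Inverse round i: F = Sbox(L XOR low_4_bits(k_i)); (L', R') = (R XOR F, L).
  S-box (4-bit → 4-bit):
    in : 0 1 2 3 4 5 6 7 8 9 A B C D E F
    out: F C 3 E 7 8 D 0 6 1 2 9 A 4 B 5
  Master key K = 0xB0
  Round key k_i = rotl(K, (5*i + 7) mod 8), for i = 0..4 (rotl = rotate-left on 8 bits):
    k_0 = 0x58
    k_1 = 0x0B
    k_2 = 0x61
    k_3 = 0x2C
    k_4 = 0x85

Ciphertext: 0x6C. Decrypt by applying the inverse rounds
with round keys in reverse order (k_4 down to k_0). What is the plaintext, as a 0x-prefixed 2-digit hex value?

s_0 = ciphertext = 0x6C
s_1 = InvRound(s_0, k_4) = 0x26
s_2 = InvRound(s_1, k_3) = 0xD2
s_3 = InvRound(s_2, k_2) = 0x8D
s_4 = InvRound(s_3, k_1) = 0x38
s_5 = InvRound(s_4, k_0) = 0x13

0x13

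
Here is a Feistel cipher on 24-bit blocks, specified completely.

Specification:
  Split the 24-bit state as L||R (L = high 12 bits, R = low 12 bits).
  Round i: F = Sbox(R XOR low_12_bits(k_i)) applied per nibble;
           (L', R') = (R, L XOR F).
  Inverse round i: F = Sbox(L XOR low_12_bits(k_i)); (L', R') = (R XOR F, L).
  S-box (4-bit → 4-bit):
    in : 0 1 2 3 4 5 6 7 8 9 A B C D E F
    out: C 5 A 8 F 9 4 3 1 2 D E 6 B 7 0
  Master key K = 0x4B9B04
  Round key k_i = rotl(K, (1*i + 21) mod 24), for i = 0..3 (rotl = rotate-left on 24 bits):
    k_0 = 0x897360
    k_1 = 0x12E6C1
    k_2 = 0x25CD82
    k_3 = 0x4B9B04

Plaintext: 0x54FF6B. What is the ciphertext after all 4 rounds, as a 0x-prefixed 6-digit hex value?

0xDD8221

s_0 = plaintext = 0x54FF6B
s_1 = Round(s_0, k_0) = 0xF6B381
s_2 = Round(s_1, k_1) = 0x381697
s_3 = Round(s_2, k_2) = 0x697DD8
s_4 = Round(s_3, k_3) = 0xDD8221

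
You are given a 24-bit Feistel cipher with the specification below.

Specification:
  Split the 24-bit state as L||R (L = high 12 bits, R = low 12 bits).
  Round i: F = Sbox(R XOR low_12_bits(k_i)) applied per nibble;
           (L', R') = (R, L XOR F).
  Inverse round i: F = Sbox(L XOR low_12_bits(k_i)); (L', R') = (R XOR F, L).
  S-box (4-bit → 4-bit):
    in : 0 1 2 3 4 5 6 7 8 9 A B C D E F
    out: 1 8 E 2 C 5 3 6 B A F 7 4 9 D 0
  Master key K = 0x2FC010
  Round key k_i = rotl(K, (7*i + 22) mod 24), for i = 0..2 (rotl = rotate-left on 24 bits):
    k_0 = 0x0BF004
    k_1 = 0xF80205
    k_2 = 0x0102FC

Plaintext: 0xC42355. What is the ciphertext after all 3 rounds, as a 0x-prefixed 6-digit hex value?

s_0 = plaintext = 0xC42355
s_1 = Round(s_0, k_0) = 0x355E1A
s_2 = Round(s_1, k_1) = 0xE1A7D5
s_3 = Round(s_2, k_2) = 0x7D5BF0

0x7D5BF0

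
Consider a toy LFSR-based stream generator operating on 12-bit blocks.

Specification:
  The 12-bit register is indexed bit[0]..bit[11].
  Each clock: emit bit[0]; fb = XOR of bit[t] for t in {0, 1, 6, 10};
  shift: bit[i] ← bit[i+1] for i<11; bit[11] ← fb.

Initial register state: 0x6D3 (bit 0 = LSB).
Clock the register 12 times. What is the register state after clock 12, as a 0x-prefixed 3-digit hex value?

0x920

reg_0 = 0x6D3
clock 1: out=1, reg = 0x369
clock 2: out=1, reg = 0x1B4
clock 3: out=0, reg = 0x0DA
clock 4: out=0, reg = 0x06D
clock 5: out=1, reg = 0x036
clock 6: out=0, reg = 0x81B
clock 7: out=1, reg = 0x40D
clock 8: out=1, reg = 0x206
clock 9: out=0, reg = 0x903
clock 10: out=1, reg = 0x481
clock 11: out=1, reg = 0x240
clock 12: out=0, reg = 0x920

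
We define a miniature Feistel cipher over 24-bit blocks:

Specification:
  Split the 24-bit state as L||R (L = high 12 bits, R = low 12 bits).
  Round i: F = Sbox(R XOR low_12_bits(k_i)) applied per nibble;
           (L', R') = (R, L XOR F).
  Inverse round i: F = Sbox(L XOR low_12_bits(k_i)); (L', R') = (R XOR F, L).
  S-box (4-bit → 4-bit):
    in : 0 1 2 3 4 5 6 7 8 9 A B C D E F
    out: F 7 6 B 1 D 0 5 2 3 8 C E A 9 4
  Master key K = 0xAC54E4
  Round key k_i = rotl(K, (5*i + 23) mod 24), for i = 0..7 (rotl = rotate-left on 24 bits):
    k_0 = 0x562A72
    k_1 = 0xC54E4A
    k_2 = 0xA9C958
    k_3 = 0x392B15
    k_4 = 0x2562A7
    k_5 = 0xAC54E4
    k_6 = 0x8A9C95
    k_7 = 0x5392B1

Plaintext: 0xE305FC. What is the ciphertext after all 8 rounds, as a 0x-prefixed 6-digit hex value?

s_0 = plaintext = 0xE305FC
s_1 = Round(s_0, k_0) = 0x5FCA19
s_2 = Round(s_1, k_1) = 0xA19427
s_3 = Round(s_2, k_2) = 0x42704D
s_4 = Round(s_3, k_3) = 0x04D8F5
s_5 = Round(s_4, k_4) = 0x8F589B
s_6 = Round(s_5, k_5) = 0x89B6A1
s_7 = Round(s_6, k_6) = 0x6A102A
s_8 = Round(s_7, k_7) = 0x02A09D

0x02A09D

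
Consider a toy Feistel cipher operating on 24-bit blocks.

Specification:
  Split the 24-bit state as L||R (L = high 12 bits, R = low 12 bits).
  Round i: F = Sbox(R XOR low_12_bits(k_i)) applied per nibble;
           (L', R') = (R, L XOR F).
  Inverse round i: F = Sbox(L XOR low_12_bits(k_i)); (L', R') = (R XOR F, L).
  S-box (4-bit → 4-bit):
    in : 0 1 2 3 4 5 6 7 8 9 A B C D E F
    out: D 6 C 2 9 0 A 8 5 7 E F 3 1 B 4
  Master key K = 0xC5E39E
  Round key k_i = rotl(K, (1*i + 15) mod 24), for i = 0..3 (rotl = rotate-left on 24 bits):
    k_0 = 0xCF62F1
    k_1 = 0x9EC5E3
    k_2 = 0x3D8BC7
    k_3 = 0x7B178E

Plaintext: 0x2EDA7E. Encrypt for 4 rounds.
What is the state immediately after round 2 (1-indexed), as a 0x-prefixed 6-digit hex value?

0x7B9670

s_0 = plaintext = 0x2EDA7E
s_1 = Round(s_0, k_0) = 0xA7E7B9
s_2 = Round(s_1, k_1) = 0x7B9670
s_3 = Round(s_2, k_2) = 0x670641
s_4 = Round(s_3, k_3) = 0x641044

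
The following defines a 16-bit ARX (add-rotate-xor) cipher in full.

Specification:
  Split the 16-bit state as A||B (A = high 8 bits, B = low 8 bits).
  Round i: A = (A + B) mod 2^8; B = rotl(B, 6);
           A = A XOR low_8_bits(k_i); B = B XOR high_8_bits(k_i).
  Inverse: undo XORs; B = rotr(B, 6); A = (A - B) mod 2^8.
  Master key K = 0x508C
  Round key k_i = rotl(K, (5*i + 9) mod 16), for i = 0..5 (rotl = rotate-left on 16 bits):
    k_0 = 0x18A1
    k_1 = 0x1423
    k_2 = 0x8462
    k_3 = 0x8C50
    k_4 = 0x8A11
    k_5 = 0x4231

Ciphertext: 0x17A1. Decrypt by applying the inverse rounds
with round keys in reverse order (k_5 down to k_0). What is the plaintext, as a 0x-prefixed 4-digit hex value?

0xAF98

s_0 = ciphertext = 0x17A1
s_1 = InvRound(s_0, k_5) = 0x978F
s_2 = InvRound(s_1, k_4) = 0x7214
s_3 = InvRound(s_2, k_3) = 0xC062
s_4 = InvRound(s_3, k_2) = 0x079B
s_5 = InvRound(s_4, k_1) = 0xE63E
s_6 = InvRound(s_5, k_0) = 0xAF98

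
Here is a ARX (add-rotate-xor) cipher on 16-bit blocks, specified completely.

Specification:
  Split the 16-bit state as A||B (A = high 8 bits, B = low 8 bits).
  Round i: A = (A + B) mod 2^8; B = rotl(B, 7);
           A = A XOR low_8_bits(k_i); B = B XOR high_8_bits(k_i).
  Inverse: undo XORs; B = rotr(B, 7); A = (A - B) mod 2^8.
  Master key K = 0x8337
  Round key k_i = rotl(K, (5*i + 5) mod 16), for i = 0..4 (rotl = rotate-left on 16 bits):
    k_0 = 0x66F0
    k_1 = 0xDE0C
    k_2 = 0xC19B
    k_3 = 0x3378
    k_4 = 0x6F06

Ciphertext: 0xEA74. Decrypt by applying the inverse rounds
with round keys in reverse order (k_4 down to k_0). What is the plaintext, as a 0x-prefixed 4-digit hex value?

s_0 = ciphertext = 0xEA74
s_1 = InvRound(s_0, k_4) = 0xB636
s_2 = InvRound(s_1, k_3) = 0xC40A
s_3 = InvRound(s_2, k_2) = 0xC897
s_4 = InvRound(s_3, k_1) = 0x3292
s_5 = InvRound(s_4, k_0) = 0xD9E9

0xD9E9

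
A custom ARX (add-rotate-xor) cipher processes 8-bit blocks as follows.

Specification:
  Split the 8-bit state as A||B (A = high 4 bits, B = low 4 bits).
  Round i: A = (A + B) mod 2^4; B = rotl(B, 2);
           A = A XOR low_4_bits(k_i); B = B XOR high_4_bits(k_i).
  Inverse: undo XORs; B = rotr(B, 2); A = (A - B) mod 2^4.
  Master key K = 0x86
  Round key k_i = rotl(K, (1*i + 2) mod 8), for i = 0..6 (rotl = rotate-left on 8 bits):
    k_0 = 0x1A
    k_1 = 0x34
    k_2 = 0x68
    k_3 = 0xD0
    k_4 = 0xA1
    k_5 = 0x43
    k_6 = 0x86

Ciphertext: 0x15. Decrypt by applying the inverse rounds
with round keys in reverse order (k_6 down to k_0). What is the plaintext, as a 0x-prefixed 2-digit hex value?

0x8A

s_0 = ciphertext = 0x15
s_1 = InvRound(s_0, k_6) = 0x07
s_2 = InvRound(s_1, k_5) = 0x7C
s_3 = InvRound(s_2, k_4) = 0xD9
s_4 = InvRound(s_3, k_3) = 0xC1
s_5 = InvRound(s_4, k_2) = 0x7D
s_6 = InvRound(s_5, k_1) = 0x8B
s_7 = InvRound(s_6, k_0) = 0x8A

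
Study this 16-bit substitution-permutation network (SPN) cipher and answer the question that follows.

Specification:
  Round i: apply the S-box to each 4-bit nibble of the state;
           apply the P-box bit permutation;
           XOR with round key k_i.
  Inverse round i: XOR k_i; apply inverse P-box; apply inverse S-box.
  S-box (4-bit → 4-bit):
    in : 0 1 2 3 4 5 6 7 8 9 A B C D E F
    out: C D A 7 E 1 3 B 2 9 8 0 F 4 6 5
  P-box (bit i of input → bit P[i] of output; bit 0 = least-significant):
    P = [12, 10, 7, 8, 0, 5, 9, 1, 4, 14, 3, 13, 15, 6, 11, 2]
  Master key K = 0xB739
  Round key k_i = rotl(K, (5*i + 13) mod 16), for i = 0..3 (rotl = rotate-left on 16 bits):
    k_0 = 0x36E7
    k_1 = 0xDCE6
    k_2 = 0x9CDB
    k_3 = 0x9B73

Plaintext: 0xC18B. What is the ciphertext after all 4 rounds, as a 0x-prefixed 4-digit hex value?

0x6C03

s_0 = plaintext = 0xC18B
s_1 = Round(s_0, k_0) = 0x9E9B
s_2 = Round(s_1, k_1) = 0x1CE9
s_3 = Round(s_2, k_2) = 0x67E7
s_4 = Round(s_3, k_3) = 0x6C03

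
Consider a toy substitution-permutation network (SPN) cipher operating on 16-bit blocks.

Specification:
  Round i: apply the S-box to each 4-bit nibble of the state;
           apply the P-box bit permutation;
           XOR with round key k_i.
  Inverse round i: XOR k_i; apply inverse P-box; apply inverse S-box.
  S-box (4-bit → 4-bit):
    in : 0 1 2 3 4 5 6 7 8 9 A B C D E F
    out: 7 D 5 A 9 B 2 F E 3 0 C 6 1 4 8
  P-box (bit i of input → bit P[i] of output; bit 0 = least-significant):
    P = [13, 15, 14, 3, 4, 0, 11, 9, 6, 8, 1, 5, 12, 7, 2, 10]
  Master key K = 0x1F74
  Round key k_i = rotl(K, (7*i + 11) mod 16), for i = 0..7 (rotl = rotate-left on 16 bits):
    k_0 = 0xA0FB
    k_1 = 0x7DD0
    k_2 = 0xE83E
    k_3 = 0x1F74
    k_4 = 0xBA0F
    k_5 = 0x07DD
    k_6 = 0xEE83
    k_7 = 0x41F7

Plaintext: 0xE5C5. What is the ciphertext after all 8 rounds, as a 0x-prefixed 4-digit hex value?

0x30BF

s_0 = plaintext = 0xE5C5
s_1 = Round(s_0, k_0) = 0x0996
s_2 = Round(s_1, k_1) = 0xEC05
s_3 = Round(s_2, k_2) = 0x4121
s_4 = Round(s_3, k_3) = 0x630E
s_5 = Round(s_4, k_4) = 0xF3BE
s_6 = Round(s_5, k_5) = 0x48FD
s_7 = Round(s_6, k_6) = 0xD9A1
s_8 = Round(s_7, k_7) = 0x30BF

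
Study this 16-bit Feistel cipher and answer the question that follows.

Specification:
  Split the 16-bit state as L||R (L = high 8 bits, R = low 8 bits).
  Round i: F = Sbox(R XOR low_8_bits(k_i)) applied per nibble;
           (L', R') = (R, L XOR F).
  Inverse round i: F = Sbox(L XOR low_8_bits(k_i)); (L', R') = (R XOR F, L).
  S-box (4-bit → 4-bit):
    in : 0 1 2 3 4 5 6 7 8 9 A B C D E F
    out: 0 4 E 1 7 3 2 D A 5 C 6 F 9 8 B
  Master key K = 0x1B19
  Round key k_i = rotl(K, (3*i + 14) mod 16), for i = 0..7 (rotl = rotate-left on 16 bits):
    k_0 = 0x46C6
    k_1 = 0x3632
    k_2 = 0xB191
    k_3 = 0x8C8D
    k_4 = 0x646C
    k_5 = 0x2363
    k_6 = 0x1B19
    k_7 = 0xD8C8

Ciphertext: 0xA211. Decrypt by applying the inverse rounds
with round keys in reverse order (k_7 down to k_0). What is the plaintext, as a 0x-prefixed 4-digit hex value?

s_0 = ciphertext = 0xA211
s_1 = InvRound(s_0, k_7) = 0x3DA2
s_2 = InvRound(s_1, k_6) = 0x453D
s_3 = InvRound(s_2, k_5) = 0xDF45
s_4 = InvRound(s_3, k_4) = 0x24DF
s_5 = InvRound(s_4, k_3) = 0x1A24
s_6 = InvRound(s_5, k_2) = 0x821A
s_7 = InvRound(s_6, k_1) = 0x7A82
s_8 = InvRound(s_7, k_0) = 0xED7A

0xED7A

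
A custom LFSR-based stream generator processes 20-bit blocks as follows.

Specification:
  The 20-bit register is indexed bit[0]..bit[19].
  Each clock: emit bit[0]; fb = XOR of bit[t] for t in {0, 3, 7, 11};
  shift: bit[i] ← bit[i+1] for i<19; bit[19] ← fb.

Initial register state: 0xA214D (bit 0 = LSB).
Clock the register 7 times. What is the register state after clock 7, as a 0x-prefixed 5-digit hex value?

0xC5442

reg_0 = 0xA214D
clock 1: out=1, reg = 0x510A6
clock 2: out=0, reg = 0xA8853
clock 3: out=1, reg = 0x54429
clock 4: out=1, reg = 0x2A214
clock 5: out=0, reg = 0x1510A
clock 6: out=0, reg = 0x8A885
clock 7: out=1, reg = 0xC5442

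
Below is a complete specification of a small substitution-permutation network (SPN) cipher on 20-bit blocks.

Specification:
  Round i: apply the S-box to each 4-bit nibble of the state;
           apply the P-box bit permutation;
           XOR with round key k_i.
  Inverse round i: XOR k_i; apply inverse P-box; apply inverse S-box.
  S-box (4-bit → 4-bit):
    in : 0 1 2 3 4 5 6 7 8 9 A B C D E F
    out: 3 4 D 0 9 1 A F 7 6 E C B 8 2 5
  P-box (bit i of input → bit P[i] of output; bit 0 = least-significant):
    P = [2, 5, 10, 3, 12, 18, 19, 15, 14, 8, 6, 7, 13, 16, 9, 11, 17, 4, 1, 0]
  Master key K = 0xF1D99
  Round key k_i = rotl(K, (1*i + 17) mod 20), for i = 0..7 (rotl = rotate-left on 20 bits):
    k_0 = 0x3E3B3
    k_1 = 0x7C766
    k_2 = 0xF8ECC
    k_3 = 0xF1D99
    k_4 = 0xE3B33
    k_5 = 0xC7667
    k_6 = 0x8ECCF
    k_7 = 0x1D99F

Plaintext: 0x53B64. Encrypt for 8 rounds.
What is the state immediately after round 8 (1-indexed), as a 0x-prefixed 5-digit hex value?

0x45991

s_0 = plaintext = 0x53B64
s_1 = Round(s_0, k_0) = 0x5637F
s_2 = Round(s_1, k_1) = 0x85B62
s_3 = Round(s_2, k_2) = 0x92A12
s_4 = Round(s_3, k_3) = 0x73247
s_5 = Round(s_4, k_4) = 0xCEFCC
s_6 = Round(s_5, k_5) = 0xBA61A
s_7 = Round(s_6, k_6) = 0x1E364
s_8 = Round(s_7, k_7) = 0x45991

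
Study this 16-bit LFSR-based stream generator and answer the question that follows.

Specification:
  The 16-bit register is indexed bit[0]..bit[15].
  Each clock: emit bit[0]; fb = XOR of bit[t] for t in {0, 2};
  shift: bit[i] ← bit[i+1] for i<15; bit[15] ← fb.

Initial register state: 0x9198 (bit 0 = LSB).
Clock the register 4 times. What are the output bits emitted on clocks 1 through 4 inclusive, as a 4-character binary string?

reg_0 = 0x9198
clock 1: out=0, reg = 0x48CC
clock 2: out=0, reg = 0xA466
clock 3: out=0, reg = 0xD233
clock 4: out=1, reg = 0xE919

0001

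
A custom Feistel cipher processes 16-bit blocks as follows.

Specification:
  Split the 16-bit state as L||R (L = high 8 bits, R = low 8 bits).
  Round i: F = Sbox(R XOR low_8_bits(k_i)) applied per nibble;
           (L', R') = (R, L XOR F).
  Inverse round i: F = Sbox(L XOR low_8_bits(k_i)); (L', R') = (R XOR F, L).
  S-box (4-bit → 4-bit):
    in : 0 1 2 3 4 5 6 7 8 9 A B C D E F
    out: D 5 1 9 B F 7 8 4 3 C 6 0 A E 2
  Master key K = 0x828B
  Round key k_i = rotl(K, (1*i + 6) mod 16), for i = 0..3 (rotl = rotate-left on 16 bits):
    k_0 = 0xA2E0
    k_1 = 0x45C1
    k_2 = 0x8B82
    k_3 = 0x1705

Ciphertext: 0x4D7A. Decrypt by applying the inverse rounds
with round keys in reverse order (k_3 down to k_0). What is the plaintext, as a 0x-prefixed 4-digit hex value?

0x935E

s_0 = ciphertext = 0x4D7A
s_1 = InvRound(s_0, k_3) = 0xCE4D
s_2 = InvRound(s_1, k_2) = 0xFDCE
s_3 = InvRound(s_2, k_1) = 0x5EFD
s_4 = InvRound(s_3, k_0) = 0x935E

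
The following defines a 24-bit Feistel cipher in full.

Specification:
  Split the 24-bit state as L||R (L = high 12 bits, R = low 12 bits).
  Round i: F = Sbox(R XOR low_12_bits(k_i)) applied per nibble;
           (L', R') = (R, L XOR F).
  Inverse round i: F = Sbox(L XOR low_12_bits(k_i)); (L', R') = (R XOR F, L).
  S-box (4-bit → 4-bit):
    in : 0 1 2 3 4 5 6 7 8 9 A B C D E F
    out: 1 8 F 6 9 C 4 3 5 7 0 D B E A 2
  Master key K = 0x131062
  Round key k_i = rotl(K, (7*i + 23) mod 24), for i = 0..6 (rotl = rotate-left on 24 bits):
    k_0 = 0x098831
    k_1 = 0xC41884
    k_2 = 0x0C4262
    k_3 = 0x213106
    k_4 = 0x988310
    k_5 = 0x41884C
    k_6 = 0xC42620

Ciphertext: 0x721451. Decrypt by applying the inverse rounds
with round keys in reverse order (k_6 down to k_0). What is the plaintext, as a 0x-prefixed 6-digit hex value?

s_0 = ciphertext = 0x721451
s_1 = InvRound(s_0, k_6) = 0xC49721
s_2 = InvRound(s_1, k_5) = 0xE3DC49
s_3 = InvRound(s_2, k_4) = 0x2B7E3D
s_4 = InvRound(s_3, k_3) = 0x8E52B7
s_5 = InvRound(s_4, k_2) = 0x2E48E5
s_6 = InvRound(s_5, k_1) = 0x8A42E4
s_7 = InvRound(s_6, k_0) = 0x3988A4

0x3988A4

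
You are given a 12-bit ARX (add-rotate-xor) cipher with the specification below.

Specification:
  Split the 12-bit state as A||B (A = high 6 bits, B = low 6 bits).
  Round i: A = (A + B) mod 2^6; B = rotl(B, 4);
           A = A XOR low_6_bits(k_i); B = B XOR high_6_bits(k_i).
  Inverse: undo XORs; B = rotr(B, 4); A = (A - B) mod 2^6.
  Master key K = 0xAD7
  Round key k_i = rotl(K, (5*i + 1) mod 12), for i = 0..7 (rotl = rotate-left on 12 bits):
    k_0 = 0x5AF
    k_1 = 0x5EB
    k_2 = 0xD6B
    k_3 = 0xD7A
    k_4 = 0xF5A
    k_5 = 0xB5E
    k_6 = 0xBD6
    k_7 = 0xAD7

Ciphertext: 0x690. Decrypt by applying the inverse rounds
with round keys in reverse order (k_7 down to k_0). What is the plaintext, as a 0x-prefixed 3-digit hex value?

0x13C

s_0 = ciphertext = 0x690
s_1 = InvRound(s_0, k_7) = 0x7AF
s_2 = InvRound(s_1, k_6) = 0x200
s_3 = InvRound(s_2, k_5) = 0x836
s_4 = InvRound(s_3, k_4) = 0x3AC
s_5 = InvRound(s_4, k_3) = 0x3E5
s_6 = InvRound(s_5, k_2) = 0x8C1
s_7 = InvRound(s_6, k_1) = 0xBD9
s_8 = InvRound(s_7, k_0) = 0x13C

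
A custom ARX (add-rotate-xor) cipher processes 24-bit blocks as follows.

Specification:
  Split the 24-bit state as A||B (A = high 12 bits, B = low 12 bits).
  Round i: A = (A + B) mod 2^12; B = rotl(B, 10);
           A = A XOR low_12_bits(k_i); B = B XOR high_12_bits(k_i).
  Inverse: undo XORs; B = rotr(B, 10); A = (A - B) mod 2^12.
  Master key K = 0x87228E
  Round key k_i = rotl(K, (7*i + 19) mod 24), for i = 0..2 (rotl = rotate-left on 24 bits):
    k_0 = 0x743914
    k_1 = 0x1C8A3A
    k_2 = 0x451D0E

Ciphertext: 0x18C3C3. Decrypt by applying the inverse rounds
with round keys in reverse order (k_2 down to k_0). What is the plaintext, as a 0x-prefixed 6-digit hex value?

0x7D6512

s_0 = ciphertext = 0x18C3C3
s_1 = InvRound(s_0, k_2) = 0xE39E49
s_2 = InvRound(s_1, k_1) = 0x5FCE07
s_3 = InvRound(s_2, k_0) = 0x7D6512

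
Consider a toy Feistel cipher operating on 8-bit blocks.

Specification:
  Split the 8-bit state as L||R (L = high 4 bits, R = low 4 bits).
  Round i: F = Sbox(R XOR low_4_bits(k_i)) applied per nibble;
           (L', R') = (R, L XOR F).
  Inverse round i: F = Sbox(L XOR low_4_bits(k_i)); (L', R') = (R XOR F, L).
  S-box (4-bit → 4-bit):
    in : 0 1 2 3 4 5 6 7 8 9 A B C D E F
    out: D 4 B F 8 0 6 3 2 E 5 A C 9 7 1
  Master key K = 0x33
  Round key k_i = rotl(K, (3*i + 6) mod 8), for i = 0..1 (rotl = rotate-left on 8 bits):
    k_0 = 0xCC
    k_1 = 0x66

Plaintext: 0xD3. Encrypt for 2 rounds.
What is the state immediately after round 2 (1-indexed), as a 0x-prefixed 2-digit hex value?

0xC6

s_0 = plaintext = 0xD3
s_1 = Round(s_0, k_0) = 0x3C
s_2 = Round(s_1, k_1) = 0xC6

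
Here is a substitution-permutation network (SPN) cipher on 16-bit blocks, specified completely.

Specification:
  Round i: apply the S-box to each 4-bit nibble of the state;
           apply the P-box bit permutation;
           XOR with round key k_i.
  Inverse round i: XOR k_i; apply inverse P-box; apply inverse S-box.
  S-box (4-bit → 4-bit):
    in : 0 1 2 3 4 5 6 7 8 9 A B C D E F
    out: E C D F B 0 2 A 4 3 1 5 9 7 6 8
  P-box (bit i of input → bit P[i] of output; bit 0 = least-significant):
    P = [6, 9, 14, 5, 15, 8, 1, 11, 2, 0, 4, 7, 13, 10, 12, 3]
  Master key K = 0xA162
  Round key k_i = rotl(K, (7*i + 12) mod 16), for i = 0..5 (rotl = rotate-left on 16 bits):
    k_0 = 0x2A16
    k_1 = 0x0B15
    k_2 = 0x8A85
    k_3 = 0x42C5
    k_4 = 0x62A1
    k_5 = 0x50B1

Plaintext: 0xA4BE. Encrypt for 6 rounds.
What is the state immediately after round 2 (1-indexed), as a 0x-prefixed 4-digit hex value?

0xEA2D

s_0 = plaintext = 0xA4BE
s_1 = Round(s_0, k_0) = 0xC891
s_2 = Round(s_1, k_1) = 0xEA2D
s_3 = Round(s_2, k_2) = 0x54C3
s_4 = Round(s_3, k_3) = 0x8820
s_5 = Round(s_4, k_4) = 0xB893
s_6 = Round(s_5, k_5) = 0xA3C1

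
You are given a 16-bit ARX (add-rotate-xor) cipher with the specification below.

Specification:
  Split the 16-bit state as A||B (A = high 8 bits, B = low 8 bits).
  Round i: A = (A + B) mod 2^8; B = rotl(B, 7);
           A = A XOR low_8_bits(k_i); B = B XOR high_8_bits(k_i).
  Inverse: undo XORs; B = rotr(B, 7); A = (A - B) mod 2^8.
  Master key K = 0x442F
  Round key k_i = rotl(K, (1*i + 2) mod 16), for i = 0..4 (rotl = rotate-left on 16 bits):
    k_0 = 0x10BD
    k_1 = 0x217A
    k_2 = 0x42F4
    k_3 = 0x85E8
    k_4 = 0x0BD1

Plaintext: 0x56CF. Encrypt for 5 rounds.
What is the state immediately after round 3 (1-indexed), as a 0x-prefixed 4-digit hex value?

0x3B2F

s_0 = plaintext = 0x56CF
s_1 = Round(s_0, k_0) = 0x98F7
s_2 = Round(s_1, k_1) = 0xF5DA
s_3 = Round(s_2, k_2) = 0x3B2F
s_4 = Round(s_3, k_3) = 0x8212
s_5 = Round(s_4, k_4) = 0x4502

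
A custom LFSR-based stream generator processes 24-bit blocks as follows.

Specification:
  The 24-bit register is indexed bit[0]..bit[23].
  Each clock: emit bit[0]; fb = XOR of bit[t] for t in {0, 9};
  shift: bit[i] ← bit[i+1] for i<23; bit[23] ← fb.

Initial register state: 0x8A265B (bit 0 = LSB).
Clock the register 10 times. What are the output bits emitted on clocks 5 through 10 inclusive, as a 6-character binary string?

reg_0 = 0x8A265B
clock 1: out=1, reg = 0x45132D
clock 2: out=1, reg = 0x228996
clock 3: out=0, reg = 0x1144CB
clock 4: out=1, reg = 0x88A265
clock 5: out=1, reg = 0x445132
clock 6: out=0, reg = 0x222899
clock 7: out=1, reg = 0x91144C
clock 8: out=0, reg = 0x488A26
clock 9: out=0, reg = 0xA44513
clock 10: out=1, reg = 0xD22289

101001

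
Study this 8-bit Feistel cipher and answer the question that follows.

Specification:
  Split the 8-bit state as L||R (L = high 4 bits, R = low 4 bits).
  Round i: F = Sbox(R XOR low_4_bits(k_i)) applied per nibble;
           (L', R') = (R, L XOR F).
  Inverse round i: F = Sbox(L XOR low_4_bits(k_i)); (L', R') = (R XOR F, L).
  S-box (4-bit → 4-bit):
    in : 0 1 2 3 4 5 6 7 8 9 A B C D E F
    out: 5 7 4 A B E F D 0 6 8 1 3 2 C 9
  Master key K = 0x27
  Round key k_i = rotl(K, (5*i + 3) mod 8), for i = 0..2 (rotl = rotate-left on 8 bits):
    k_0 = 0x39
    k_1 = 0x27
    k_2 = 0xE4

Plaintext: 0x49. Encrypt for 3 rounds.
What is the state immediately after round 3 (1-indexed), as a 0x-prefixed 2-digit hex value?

s_0 = plaintext = 0x49
s_1 = Round(s_0, k_0) = 0x91
s_2 = Round(s_1, k_1) = 0x16
s_3 = Round(s_2, k_2) = 0x65

0x65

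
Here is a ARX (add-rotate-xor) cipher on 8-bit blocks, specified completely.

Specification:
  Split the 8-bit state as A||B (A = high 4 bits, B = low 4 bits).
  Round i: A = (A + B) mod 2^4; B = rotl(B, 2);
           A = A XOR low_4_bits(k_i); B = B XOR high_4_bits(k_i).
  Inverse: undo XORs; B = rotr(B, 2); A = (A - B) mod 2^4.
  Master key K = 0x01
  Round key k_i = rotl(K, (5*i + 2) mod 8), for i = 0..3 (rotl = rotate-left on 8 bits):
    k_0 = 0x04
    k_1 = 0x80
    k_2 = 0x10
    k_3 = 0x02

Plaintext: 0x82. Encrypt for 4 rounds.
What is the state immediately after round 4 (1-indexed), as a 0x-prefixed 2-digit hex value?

0x9E

s_0 = plaintext = 0x82
s_1 = Round(s_0, k_0) = 0xE8
s_2 = Round(s_1, k_1) = 0x6A
s_3 = Round(s_2, k_2) = 0x0B
s_4 = Round(s_3, k_3) = 0x9E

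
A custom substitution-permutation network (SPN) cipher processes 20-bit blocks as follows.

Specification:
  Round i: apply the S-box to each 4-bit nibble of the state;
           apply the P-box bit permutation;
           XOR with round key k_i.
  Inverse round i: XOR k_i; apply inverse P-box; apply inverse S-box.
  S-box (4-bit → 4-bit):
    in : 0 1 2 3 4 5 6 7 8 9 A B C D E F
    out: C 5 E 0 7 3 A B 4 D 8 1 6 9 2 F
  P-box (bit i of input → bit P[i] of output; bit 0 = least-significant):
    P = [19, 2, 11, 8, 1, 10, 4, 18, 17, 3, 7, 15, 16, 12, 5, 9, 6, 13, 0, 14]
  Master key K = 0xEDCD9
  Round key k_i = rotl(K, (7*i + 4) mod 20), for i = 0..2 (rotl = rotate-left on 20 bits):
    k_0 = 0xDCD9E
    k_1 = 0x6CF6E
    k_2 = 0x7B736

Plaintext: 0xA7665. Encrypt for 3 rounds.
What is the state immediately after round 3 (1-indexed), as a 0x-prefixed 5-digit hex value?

0xF3A5D

s_0 = plaintext = 0xA7665
s_1 = Round(s_0, k_0) = 0x01B92
s_2 = Round(s_1, k_1) = 0x18659
s_3 = Round(s_2, k_2) = 0xF3A5D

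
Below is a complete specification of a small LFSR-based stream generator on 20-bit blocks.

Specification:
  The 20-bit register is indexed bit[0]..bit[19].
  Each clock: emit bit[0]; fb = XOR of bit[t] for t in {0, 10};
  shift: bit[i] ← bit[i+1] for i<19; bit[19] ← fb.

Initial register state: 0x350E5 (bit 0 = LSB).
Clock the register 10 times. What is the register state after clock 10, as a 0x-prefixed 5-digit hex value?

reg_0 = 0x350E5
clock 1: out=1, reg = 0x9A872
clock 2: out=0, reg = 0x4D439
clock 3: out=1, reg = 0x26A1C
clock 4: out=0, reg = 0x1350E
clock 5: out=0, reg = 0x89A87
clock 6: out=1, reg = 0xC4D43
clock 7: out=1, reg = 0x626A1
clock 8: out=1, reg = 0x31350
clock 9: out=0, reg = 0x189A8
clock 10: out=0, reg = 0x0C4D4

0x0C4D4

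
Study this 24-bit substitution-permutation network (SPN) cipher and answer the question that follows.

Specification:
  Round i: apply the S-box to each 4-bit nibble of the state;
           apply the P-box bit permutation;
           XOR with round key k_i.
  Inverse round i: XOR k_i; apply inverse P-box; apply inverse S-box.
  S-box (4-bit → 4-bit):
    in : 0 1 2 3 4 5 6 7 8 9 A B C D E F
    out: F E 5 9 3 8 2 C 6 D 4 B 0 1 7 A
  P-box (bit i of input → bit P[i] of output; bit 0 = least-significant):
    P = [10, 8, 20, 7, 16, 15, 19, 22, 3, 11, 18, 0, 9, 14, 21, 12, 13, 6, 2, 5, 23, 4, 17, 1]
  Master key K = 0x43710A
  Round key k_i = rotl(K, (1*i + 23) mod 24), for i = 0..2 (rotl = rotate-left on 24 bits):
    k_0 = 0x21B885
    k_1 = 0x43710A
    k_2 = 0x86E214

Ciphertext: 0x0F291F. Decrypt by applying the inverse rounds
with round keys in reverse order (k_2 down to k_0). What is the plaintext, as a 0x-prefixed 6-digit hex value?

s_0 = ciphertext = 0x0F291F
s_1 = InvRound(s_0, k_2) = 0x3C4BE6
s_2 = InvRound(s_1, k_1) = 0xA09E97
s_3 = InvRound(s_2, k_0) = 0xBDDCDD

0xBDDCDD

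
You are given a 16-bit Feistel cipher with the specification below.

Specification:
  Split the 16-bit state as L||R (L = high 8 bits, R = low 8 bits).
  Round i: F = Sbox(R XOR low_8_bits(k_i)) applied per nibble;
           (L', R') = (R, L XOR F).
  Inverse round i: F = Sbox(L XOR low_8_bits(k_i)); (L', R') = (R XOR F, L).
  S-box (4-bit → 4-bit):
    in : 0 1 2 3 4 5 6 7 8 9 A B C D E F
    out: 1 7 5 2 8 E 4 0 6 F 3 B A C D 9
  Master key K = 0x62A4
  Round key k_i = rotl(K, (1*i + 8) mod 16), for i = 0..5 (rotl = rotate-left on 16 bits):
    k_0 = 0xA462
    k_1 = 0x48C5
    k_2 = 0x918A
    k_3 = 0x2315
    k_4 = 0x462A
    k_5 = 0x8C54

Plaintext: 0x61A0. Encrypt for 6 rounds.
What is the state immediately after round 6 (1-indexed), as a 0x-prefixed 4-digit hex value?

s_0 = plaintext = 0x61A0
s_1 = Round(s_0, k_0) = 0xA0C4
s_2 = Round(s_1, k_1) = 0xC4B7
s_3 = Round(s_2, k_2) = 0xB7E8
s_4 = Round(s_3, k_3) = 0xE82B
s_5 = Round(s_4, k_4) = 0x2BFF
s_6 = Round(s_5, k_5) = 0xFF10

0xFF10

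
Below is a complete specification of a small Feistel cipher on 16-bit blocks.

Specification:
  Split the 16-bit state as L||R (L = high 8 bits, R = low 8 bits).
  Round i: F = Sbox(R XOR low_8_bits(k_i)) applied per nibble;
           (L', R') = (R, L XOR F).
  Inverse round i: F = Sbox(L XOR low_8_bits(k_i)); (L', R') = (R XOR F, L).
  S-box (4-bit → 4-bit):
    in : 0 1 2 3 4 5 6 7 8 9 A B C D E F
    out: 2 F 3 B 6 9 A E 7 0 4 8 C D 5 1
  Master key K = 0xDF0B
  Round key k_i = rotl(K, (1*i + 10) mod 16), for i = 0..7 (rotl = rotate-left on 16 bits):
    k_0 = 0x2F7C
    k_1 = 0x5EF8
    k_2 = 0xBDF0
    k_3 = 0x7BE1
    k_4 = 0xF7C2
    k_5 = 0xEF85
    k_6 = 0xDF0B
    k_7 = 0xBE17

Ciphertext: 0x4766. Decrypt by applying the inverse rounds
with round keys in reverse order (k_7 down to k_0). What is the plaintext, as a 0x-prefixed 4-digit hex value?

s_0 = ciphertext = 0x4766
s_1 = InvRound(s_0, k_7) = 0xF447
s_2 = InvRound(s_1, k_6) = 0x56F4
s_3 = InvRound(s_2, k_5) = 0x2F56
s_4 = InvRound(s_3, k_4) = 0x0B2F
s_5 = InvRound(s_4, k_3) = 0x7B0B
s_6 = InvRound(s_5, k_2) = 0x737B
s_7 = InvRound(s_6, k_1) = 0x0373
s_8 = InvRound(s_7, k_0) = 0x9203

0x9203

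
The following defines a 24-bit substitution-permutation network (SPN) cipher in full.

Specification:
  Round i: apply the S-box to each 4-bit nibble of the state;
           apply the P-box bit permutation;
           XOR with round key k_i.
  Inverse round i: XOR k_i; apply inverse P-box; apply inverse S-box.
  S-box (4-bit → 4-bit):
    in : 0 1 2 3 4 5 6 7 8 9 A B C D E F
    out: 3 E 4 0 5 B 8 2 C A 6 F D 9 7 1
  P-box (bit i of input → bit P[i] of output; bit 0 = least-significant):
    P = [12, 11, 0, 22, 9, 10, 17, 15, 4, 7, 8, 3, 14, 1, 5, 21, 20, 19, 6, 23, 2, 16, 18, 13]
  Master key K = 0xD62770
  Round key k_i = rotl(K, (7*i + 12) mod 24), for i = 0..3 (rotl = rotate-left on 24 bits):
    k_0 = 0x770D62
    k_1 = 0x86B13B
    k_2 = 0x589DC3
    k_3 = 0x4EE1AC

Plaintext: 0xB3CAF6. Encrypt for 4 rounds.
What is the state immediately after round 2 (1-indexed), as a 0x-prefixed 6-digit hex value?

0xE112EB

s_0 = plaintext = 0xB3CAF6
s_1 = Round(s_0, k_0) = 0x126EC6
s_2 = Round(s_1, k_1) = 0xE112EB
s_3 = Round(s_2, k_2) = 0xB782A4
s_4 = Round(s_3, k_3) = 0x61D489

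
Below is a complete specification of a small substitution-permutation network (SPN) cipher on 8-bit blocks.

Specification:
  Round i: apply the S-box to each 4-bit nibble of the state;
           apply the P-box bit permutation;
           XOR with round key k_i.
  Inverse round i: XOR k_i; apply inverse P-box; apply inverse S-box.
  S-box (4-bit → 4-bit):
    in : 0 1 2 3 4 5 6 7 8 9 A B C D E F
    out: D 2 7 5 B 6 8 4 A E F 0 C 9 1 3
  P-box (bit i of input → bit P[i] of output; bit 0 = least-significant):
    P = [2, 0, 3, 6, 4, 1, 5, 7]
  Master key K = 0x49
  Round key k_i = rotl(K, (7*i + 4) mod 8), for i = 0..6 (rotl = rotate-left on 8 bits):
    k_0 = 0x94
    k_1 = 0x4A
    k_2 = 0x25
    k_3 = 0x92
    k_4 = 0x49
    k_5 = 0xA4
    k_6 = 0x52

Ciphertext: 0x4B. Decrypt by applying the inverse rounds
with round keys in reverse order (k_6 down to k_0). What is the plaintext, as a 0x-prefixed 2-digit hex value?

0x24

s_0 = ciphertext = 0x4B
s_1 = InvRound(s_0, k_6) = 0xE5
s_2 = InvRound(s_1, k_5) = 0xB8
s_3 = InvRound(s_2, k_4) = 0x08
s_4 = InvRound(s_3, k_3) = 0x47
s_5 = InvRound(s_4, k_2) = 0x56
s_6 = InvRound(s_5, k_1) = 0xE3
s_7 = InvRound(s_6, k_0) = 0x24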